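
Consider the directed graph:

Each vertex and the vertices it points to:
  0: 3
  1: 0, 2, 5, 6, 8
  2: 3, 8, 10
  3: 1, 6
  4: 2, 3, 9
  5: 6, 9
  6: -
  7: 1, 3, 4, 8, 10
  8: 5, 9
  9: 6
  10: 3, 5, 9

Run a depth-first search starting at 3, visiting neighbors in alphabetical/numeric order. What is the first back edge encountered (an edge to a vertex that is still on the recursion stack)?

0->3

DFS from 3 (visiting neighbors in alphabetical/numeric order); mark gray on enter, black on exit:
3 gray
  1 gray
    0 gray
      0→3: 3 is gray → back edge
First back edge: 0 → 3.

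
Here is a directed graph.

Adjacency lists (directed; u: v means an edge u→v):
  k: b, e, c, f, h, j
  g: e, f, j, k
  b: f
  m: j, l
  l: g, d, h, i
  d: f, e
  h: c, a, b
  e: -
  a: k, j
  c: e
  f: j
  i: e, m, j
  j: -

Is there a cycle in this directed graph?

Yes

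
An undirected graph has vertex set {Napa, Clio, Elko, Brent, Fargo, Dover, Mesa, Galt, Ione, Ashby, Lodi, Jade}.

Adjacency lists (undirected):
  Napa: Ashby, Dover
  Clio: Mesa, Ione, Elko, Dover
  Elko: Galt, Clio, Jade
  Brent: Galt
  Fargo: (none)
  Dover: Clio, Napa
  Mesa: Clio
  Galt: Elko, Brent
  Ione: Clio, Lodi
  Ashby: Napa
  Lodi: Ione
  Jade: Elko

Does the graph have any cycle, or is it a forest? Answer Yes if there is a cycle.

No

DFS, tracking each vertex's parent; an edge to a visited non-parent vertex closes a cycle.
Start from Dover:
visit Dover (parent –)
  visit Clio (parent Dover)
    visit Mesa (parent Clio)
      Mesa–Clio: parent, skip
    visit Ione (parent Clio)
      Ione–Clio: parent, skip
      visit Lodi (parent Ione)
        Lodi–Ione: parent, skip
    visit Elko (parent Clio)
      visit Galt (parent Elko)
        Galt–Elko: parent, skip
        visit Brent (parent Galt)
          Brent–Galt: parent, skip
      Elko–Clio: parent, skip
      visit Jade (parent Elko)
        Jade–Elko: parent, skip
    Clio–Dover: parent, skip
  visit Napa (parent Dover)
    visit Ashby (parent Napa)
      Ashby–Napa: parent, skip
    Napa–Dover: parent, skip
visit Fargo (parent –)
No non-parent visited neighbor found — the graph is a forest.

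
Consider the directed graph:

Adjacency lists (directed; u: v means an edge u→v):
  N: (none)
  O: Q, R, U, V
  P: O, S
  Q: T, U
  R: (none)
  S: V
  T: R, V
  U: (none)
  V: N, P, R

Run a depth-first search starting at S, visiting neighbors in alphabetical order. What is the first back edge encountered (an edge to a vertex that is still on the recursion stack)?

T→V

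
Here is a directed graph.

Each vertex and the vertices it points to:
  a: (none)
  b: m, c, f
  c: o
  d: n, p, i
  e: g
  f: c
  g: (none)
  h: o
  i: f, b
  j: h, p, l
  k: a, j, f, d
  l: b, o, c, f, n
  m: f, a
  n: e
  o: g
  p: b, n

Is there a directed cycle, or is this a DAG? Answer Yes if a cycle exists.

DFS with white/gray/black marking, starting from a:
a gray
a black
b gray
  m gray
    f gray
      c gray
        o gray
          g gray
          g black
        o black
      c black
    f black
    m→a: a black — skip
  m black
  b→c: c black — skip
  b→f: f black — skip
b black
d gray
  n gray
    e gray
      e→g: g black — skip
    e black
  n black
  p gray
    p→b: b black — skip
    p→n: n black — skip
  p black
  i gray
    i→f: f black — skip
    i→b: b black — skip
  i black
d black
h gray
  h→o: o black — skip
h black
j gray
  j→h: h black — skip
  j→p: p black — skip
  l gray
    l→b: b black — skip
    l→o: o black — skip
    l→c: c black — skip
    l→f: f black — skip
    l→n: n black — skip
  l black
j black
k gray
  k→a: a black — skip
  k→j: j black — skip
  k→f: f black — skip
  k→d: d black — skip
k black
Every edge goes to a white or black vertex — no back edge, so the graph is acyclic.

No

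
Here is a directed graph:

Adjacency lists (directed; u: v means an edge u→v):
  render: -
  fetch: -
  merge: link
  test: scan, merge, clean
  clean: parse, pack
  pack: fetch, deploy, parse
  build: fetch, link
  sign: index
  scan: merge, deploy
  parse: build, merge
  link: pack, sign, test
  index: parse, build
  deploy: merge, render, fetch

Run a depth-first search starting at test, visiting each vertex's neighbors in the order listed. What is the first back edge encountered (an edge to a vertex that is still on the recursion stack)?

DFS from test (visiting each vertex's neighbors in the order listed); mark gray on enter, black on exit:
test gray
  scan gray
    merge gray
      link gray
        pack gray
          fetch gray
          fetch black
          deploy gray
            deploy→merge: merge is gray → back edge
First back edge: deploy → merge.

deploy->merge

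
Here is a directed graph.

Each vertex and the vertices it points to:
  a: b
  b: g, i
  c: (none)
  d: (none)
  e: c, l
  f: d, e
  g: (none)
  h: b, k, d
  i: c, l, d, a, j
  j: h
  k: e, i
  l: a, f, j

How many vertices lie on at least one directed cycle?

A vertex is on a directed cycle iff it belongs to a strongly connected component of size ≥ 2 (or has a self-loop).
The vertices on cycles are {a, b, e, f, h, i, j, k, l} — 9 in total.

9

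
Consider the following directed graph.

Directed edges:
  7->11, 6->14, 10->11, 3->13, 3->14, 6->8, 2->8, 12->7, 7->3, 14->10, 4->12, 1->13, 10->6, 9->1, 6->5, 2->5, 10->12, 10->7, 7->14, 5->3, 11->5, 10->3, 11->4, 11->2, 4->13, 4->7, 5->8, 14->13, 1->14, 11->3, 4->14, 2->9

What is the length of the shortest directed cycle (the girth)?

3

For each vertex v, BFS finds the shortest path from v back to v.
The shortest such closed walk is 10 → 3 → 14 → 10, length 3.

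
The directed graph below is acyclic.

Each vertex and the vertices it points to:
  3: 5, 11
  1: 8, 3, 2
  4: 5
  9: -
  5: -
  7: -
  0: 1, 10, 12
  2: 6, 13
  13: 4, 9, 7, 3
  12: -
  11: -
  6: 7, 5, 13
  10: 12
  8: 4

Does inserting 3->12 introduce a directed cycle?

Adding 3→12 creates a cycle iff 12 can already reach 3.
Explore from 12: no path reaches 3. The graph stays acyclic.

No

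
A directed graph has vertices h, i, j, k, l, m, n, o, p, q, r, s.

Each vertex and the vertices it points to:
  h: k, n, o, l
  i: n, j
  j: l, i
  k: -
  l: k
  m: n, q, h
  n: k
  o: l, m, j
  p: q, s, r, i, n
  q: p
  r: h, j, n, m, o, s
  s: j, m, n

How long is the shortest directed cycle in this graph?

For each vertex v, BFS finds the shortest path from v back to v.
The shortest such closed walk is p → q → p, length 2.

2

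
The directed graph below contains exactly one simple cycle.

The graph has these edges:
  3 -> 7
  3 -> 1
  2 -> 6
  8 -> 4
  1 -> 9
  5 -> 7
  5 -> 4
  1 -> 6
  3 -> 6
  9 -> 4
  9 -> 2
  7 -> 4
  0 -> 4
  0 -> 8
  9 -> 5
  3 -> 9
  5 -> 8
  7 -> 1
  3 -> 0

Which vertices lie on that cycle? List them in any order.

DFS with gray/black marking from 1:
1 gray
  9 gray
    2 gray
      6 gray
      6 black
    2 black
    5 gray
      7 gray
        4 gray
        4 black
        7→1: 1 is gray → back edge
Back edge closes the cycle 1 → 9 → 5 → 7 → 1; its vertices are {1, 5, 7, 9}.

1, 5, 7, 9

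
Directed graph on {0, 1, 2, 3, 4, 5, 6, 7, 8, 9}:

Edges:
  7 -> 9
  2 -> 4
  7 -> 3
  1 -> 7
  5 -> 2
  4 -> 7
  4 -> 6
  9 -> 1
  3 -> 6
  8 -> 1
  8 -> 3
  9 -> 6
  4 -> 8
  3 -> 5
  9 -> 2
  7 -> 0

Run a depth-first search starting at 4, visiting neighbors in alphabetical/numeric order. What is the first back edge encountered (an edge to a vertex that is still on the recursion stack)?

DFS from 4 (visiting neighbors in alphabetical/numeric order); mark gray on enter, black on exit:
4 gray
  6 gray
  6 black
  7 gray
    0 gray
    0 black
    3 gray
      5 gray
        2 gray
          2→4: 4 is gray → back edge
First back edge: 2 → 4.

2->4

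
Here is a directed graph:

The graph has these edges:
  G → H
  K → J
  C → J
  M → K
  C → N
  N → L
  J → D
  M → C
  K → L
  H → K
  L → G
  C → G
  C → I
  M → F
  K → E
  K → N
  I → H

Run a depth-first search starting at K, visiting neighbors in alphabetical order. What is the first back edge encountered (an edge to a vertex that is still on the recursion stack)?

H->K

DFS from K (visiting neighbors in alphabetical order); mark gray on enter, black on exit:
K gray
  E gray
  E black
  J gray
    D gray
    D black
  J black
  L gray
    G gray
      H gray
        H→K: K is gray → back edge
First back edge: H → K.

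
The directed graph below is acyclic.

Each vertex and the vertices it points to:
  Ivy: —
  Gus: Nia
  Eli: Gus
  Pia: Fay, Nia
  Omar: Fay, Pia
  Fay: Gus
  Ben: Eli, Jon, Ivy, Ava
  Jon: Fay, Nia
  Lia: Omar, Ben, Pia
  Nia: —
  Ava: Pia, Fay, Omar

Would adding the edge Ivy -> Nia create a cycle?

Adding Ivy→Nia creates a cycle iff Nia can already reach Ivy.
Explore from Nia: no path reaches Ivy. The graph stays acyclic.

No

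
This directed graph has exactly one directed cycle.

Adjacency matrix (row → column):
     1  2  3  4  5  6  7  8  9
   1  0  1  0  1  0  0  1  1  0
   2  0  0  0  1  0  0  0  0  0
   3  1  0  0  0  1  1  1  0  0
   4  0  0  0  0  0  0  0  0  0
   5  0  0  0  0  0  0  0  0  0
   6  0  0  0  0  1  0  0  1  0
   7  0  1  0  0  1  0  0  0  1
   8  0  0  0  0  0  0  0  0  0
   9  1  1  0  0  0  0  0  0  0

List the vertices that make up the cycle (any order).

1, 7, 9

DFS with gray/black marking from 1:
1 gray
  8 gray
  8 black
  4 gray
  4 black
  7 gray
    5 gray
    5 black
    9 gray
      2 gray
        2→4: 4 black — skip
      2 black
      9→1: 1 is gray → back edge
Back edge closes the cycle 1 → 7 → 9 → 1; its vertices are {1, 7, 9}.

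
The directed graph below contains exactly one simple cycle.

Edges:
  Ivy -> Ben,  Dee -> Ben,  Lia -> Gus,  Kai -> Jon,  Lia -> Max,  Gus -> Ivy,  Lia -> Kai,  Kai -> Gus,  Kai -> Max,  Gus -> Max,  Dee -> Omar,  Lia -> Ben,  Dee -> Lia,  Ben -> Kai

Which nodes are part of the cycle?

DFS with gray/black marking from Kai:
Kai gray
  Gus gray
    Ivy gray
      Ben gray
        Ben→Kai: Kai is gray → back edge
Back edge closes the cycle Kai → Gus → Ivy → Ben → Kai; its vertices are {Ben, Gus, Ivy, Kai}.

Ben, Gus, Ivy, Kai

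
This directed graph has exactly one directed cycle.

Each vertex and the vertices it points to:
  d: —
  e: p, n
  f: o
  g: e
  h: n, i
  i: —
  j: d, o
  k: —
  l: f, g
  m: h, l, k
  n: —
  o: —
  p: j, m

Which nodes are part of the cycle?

e, g, l, m, p

DFS with gray/black marking from p:
p gray
  j gray
    d gray
    d black
    o gray
    o black
  j black
  m gray
    h gray
      n gray
      n black
      i gray
      i black
    h black
    l gray
      f gray
        f→o: o black — skip
      f black
      g gray
        e gray
          e→p: p is gray → back edge
Back edge closes the cycle p → m → l → g → e → p; its vertices are {e, g, l, m, p}.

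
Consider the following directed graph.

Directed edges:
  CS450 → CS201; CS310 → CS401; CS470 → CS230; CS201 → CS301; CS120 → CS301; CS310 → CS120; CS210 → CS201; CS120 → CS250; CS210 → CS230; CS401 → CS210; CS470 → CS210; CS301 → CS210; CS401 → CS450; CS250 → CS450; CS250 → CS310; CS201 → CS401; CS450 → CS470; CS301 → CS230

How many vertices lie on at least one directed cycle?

A vertex is on a directed cycle iff it belongs to a strongly connected component of size ≥ 2 (or has a self-loop).
The vertices on cycles are {CS120, CS201, CS210, CS250, CS301, CS310, CS401, CS450, CS470} — 9 in total.

9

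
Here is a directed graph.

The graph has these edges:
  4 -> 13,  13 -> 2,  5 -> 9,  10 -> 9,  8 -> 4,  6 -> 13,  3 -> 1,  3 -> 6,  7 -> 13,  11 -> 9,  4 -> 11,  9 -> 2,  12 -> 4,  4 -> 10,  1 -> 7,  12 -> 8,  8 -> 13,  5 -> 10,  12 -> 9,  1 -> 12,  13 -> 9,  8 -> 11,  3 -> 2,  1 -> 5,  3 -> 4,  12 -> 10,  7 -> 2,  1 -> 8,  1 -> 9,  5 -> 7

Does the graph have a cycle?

DFS with white/gray/black marking, starting from 2:
2 gray
2 black
4 gray
  11 gray
    9 gray
      9→2: 2 black — skip
    9 black
  11 black
  13 gray
    13→9: 9 black — skip
    13→2: 2 black — skip
  13 black
  10 gray
    10→9: 9 black — skip
  10 black
4 black
5 gray
  7 gray
    7→13: 13 black — skip
    7→2: 2 black — skip
  7 black
  5→9: 9 black — skip
  5→10: 10 black — skip
5 black
12 gray
  8 gray
    8→13: 13 black — skip
    8→11: 11 black — skip
    8→4: 4 black — skip
  8 black
  12→4: 4 black — skip
  12→10: 10 black — skip
  12→9: 9 black — skip
12 black
3 gray
  1 gray
    1→5: 5 black — skip
    1→12: 12 black — skip
    1→7: 7 black — skip
    1→8: 8 black — skip
    1→9: 9 black — skip
  1 black
  3→4: 4 black — skip
  3→2: 2 black — skip
  6 gray
    6→13: 13 black — skip
  6 black
3 black
Every edge goes to a white or black vertex — no back edge, so the graph is acyclic.

No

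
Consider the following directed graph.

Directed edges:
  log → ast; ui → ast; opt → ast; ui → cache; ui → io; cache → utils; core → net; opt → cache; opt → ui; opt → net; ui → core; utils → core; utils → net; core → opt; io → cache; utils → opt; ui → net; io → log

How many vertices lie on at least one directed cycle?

6

A vertex is on a directed cycle iff it belongs to a strongly connected component of size ≥ 2 (or has a self-loop).
The vertices on cycles are {io, ui, opt, core, cache, utils} — 6 in total.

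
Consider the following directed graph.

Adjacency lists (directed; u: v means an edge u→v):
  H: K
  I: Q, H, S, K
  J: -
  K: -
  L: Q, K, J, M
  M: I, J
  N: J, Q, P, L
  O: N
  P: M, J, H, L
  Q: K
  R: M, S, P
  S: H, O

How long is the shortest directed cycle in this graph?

6

For each vertex v, BFS finds the shortest path from v back to v.
The shortest such closed walk is S → O → N → L → M → I → S, length 6.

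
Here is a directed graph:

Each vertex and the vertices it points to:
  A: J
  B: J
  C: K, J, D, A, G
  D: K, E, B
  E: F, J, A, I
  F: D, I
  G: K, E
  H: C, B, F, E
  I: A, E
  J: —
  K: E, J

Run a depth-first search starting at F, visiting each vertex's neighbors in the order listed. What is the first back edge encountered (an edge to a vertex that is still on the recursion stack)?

E->F

DFS from F (visiting each vertex's neighbors in the order listed); mark gray on enter, black on exit:
F gray
  D gray
    K gray
      E gray
        E→F: F is gray → back edge
First back edge: E → F.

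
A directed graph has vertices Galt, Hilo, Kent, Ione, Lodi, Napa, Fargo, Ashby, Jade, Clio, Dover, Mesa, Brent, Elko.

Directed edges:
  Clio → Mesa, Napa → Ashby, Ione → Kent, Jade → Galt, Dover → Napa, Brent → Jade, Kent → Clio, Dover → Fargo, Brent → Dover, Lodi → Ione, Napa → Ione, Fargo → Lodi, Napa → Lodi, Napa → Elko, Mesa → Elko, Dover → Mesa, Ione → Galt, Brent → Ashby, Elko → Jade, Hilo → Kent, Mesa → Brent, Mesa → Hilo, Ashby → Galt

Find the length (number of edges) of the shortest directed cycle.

3

For each vertex v, BFS finds the shortest path from v back to v.
The shortest such closed walk is Brent → Dover → Mesa → Brent, length 3.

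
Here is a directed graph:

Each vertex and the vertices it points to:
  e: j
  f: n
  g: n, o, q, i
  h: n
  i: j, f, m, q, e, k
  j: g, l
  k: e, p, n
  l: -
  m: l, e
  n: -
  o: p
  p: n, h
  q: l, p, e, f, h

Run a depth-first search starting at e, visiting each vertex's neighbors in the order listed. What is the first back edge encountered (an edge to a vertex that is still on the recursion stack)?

q->e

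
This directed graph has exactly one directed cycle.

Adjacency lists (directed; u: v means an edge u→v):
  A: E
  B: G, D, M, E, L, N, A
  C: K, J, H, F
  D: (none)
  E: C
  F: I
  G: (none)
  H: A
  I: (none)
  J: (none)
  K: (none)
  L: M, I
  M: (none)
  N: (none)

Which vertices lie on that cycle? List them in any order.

DFS with gray/black marking from A:
A gray
  E gray
    C gray
      K gray
      K black
      J gray
      J black
      H gray
        H→A: A is gray → back edge
Back edge closes the cycle A → E → C → H → A; its vertices are {A, C, E, H}.

A, C, E, H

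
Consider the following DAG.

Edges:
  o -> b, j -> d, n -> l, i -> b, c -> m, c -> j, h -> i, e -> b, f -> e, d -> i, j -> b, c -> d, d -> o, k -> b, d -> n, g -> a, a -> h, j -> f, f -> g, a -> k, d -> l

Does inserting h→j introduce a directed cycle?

Adding h→j creates a cycle iff j can already reach h.
Path from j: j → f → g → a → h.
So j → … → h → j is a cycle.

Yes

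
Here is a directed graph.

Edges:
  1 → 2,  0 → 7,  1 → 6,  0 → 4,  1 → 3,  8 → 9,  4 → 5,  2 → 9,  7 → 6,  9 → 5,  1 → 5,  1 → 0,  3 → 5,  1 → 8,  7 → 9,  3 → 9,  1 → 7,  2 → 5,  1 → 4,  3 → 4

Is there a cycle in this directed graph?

No

DFS with white/gray/black marking, starting from 5:
5 gray
5 black
0 gray
  7 gray
    9 gray
      9→5: 5 black — skip
    9 black
    6 gray
    6 black
  7 black
  4 gray
    4→5: 5 black — skip
  4 black
0 black
3 gray
  3→5: 5 black — skip
  3→9: 9 black — skip
  3→4: 4 black — skip
3 black
2 gray
  2→9: 9 black — skip
  2→5: 5 black — skip
2 black
8 gray
  8→9: 9 black — skip
8 black
1 gray
  1→5: 5 black — skip
  1→4: 4 black — skip
  1→2: 2 black — skip
  1→7: 7 black — skip
  1→8: 8 black — skip
  1→6: 6 black — skip
  1→3: 3 black — skip
  1→0: 0 black — skip
1 black
Every edge goes to a white or black vertex — no back edge, so the graph is acyclic.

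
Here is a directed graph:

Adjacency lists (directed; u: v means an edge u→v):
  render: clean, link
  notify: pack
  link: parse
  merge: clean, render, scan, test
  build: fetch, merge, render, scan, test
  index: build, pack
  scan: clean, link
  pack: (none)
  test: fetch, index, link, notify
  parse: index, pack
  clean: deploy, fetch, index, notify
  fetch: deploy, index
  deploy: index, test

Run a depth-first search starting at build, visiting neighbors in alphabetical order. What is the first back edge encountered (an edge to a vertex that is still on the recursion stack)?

DFS from build (visiting neighbors in alphabetical order); mark gray on enter, black on exit:
build gray
  fetch gray
    deploy gray
      index gray
        index→build: build is gray → back edge
First back edge: index → build.

index→build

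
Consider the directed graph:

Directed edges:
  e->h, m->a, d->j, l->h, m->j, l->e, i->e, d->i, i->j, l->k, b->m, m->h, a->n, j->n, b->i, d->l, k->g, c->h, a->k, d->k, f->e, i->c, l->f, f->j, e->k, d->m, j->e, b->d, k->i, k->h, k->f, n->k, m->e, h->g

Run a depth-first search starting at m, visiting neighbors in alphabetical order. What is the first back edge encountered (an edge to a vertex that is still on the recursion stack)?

DFS from m (visiting neighbors in alphabetical order); mark gray on enter, black on exit:
m gray
  a gray
    k gray
      f gray
        e gray
          h gray
            g gray
            g black
          h black
          e→k: k is gray → back edge
First back edge: e → k.

e→k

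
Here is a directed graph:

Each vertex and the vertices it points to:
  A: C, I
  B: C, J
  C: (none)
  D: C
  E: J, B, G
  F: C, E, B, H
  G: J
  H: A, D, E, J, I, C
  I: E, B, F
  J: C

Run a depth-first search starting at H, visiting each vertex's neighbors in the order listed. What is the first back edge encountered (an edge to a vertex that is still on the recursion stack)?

DFS from H (visiting each vertex's neighbors in the order listed); mark gray on enter, black on exit:
H gray
  A gray
    C gray
    C black
    I gray
      E gray
        J gray
          J→C: C black — skip
        J black
        B gray
          B→C: C black — skip
          B→J: J black — skip
        B black
        G gray
          G→J: J black — skip
        G black
      E black
      I→B: B black — skip
      F gray
        F→C: C black — skip
        F→E: E black — skip
        F→B: B black — skip
        F→H: H is gray → back edge
First back edge: F → H.

F->H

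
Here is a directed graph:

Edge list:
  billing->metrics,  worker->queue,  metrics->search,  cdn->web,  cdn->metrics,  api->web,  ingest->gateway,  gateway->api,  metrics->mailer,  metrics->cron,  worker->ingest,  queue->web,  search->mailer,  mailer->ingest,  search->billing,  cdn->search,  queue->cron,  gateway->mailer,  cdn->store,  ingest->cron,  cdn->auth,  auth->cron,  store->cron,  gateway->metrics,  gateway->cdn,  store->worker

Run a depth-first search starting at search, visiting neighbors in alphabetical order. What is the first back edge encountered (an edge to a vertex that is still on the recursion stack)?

DFS from search (visiting neighbors in alphabetical order); mark gray on enter, black on exit:
search gray
  billing gray
    metrics gray
      cron gray
      cron black
      mailer gray
        ingest gray
          ingest→cron: cron black — skip
          gateway gray
            api gray
              web gray
              web black
            api black
            cdn gray
              auth gray
                auth→cron: cron black — skip
              auth black
              cdn→metrics: metrics is gray → back edge
First back edge: cdn → metrics.

cdn->metrics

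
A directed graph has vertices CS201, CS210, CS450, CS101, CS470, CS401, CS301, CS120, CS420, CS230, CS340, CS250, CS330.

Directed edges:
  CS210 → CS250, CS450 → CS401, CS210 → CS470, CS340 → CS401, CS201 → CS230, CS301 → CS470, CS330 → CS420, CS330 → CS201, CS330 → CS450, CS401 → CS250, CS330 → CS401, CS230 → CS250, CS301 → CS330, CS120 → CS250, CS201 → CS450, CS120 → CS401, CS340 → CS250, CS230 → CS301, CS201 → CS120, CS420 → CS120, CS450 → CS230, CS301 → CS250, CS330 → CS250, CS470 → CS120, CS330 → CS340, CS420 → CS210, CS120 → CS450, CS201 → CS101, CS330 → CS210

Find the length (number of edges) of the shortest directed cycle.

4

For each vertex v, BFS finds the shortest path from v back to v.
The shortest such closed walk is CS330 → CS450 → CS230 → CS301 → CS330, length 4.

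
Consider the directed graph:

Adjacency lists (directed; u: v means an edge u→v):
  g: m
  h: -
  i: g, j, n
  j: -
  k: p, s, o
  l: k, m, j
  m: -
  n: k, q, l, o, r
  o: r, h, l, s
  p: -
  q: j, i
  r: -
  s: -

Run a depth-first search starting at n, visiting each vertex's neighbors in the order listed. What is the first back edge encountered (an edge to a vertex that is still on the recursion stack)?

l→k

DFS from n (visiting each vertex's neighbors in the order listed); mark gray on enter, black on exit:
n gray
  k gray
    p gray
    p black
    s gray
    s black
    o gray
      r gray
      r black
      h gray
      h black
      l gray
        l→k: k is gray → back edge
First back edge: l → k.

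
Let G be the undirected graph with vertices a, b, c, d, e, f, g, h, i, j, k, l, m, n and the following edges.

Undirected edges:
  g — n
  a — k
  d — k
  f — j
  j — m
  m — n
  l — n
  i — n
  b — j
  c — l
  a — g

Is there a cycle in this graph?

No

DFS, tracking each vertex's parent; an edge to a visited non-parent vertex closes a cycle.
Start from j:
visit j (parent –)
  visit m (parent j)
    m–j: parent, skip
    visit n (parent m)
      visit l (parent n)
        l–n: parent, skip
        visit c (parent l)
          c–l: parent, skip
      n–m: parent, skip
      visit i (parent n)
        i–n: parent, skip
      visit g (parent n)
        visit a (parent g)
          visit k (parent a)
            k–a: parent, skip
            visit d (parent k)
              d–k: parent, skip
          a–g: parent, skip
        g–n: parent, skip
  visit f (parent j)
    f–j: parent, skip
  visit b (parent j)
    b–j: parent, skip
visit e (parent –)
visit h (parent –)
No non-parent visited neighbor found — the graph is a forest.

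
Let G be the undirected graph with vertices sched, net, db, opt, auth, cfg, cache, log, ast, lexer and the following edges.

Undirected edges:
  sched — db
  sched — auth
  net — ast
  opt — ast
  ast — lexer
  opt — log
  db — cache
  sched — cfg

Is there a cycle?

No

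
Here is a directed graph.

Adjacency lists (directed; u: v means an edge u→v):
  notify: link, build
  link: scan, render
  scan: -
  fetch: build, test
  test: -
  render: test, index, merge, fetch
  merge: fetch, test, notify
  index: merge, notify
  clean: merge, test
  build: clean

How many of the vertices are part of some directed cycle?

8

A vertex is on a directed cycle iff it belongs to a strongly connected component of size ≥ 2 (or has a self-loop).
The vertices on cycles are {link, build, clean, fetch, index, merge, notify, render} — 8 in total.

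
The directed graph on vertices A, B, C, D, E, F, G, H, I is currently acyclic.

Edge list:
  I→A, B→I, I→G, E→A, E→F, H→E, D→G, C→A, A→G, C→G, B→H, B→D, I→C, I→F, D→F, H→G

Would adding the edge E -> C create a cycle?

Adding E→C creates a cycle iff C can already reach E.
Explore from C: no path reaches E. The graph stays acyclic.

No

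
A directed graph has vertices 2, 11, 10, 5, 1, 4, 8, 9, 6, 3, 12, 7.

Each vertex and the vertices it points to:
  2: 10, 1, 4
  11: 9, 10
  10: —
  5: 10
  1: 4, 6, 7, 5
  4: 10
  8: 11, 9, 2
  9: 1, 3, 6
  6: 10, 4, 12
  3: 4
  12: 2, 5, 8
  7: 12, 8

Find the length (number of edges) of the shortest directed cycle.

For each vertex v, BFS finds the shortest path from v back to v.
The shortest such closed walk is 7 → 8 → 9 → 1 → 7, length 4.

4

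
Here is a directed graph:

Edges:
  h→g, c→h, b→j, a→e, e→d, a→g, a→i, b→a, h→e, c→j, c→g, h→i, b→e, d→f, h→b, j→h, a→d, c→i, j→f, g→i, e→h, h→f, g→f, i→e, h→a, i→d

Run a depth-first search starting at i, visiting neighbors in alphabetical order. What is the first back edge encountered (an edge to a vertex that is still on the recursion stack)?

DFS from i (visiting neighbors in alphabetical order); mark gray on enter, black on exit:
i gray
  d gray
    f gray
    f black
  d black
  e gray
    e→d: d black — skip
    h gray
      a gray
        a→d: d black — skip
        a→e: e is gray → back edge
First back edge: a → e.

a->e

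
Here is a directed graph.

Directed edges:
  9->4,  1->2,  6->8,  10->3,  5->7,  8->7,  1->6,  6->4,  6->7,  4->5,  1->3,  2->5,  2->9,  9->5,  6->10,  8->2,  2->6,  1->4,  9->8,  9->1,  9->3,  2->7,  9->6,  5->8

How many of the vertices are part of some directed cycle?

7

A vertex is on a directed cycle iff it belongs to a strongly connected component of size ≥ 2 (or has a self-loop).
The vertices on cycles are {1, 2, 4, 5, 6, 8, 9} — 7 in total.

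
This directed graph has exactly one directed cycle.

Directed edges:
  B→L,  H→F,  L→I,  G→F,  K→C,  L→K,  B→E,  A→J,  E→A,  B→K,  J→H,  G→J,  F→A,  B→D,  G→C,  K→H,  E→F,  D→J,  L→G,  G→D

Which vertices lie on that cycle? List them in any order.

A, F, H, J

DFS with gray/black marking from F:
F gray
  A gray
    J gray
      H gray
        H→F: F is gray → back edge
Back edge closes the cycle F → A → J → H → F; its vertices are {A, F, H, J}.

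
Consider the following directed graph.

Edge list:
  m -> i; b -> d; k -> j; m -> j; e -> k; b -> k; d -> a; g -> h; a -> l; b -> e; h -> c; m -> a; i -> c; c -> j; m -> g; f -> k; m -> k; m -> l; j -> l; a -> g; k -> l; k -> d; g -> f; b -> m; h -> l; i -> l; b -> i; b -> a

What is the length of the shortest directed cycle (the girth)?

5

For each vertex v, BFS finds the shortest path from v back to v.
The shortest such closed walk is a → g → f → k → d → a, length 5.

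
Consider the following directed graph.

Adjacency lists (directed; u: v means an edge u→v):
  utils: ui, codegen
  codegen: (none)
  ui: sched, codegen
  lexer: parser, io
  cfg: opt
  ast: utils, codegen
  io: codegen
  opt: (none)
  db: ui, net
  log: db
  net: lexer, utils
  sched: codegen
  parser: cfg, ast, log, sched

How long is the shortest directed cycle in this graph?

5

For each vertex v, BFS finds the shortest path from v back to v.
The shortest such closed walk is net → lexer → parser → log → db → net, length 5.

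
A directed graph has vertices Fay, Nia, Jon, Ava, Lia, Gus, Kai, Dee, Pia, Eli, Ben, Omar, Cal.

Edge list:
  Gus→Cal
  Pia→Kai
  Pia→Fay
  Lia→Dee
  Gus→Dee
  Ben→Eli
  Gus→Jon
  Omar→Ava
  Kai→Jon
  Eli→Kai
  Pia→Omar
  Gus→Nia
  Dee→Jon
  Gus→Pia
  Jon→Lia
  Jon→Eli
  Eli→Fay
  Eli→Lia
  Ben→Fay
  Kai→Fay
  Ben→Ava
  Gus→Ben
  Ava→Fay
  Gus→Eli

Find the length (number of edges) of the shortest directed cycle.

For each vertex v, BFS finds the shortest path from v back to v.
The shortest such closed walk is Eli → Kai → Jon → Eli, length 3.

3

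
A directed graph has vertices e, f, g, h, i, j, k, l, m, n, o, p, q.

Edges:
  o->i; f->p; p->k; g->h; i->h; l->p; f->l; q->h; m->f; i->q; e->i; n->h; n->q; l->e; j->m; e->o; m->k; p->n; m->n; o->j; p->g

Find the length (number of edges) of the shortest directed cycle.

6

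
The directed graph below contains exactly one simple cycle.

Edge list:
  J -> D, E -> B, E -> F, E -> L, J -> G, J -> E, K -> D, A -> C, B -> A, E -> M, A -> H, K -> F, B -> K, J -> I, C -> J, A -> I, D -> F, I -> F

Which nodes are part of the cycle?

DFS with gray/black marking from E:
E gray
  B gray
    A gray
      C gray
        J gray
          I gray
            F gray
            F black
          I black
          J→E: E is gray → back edge
Back edge closes the cycle E → B → A → C → J → E; its vertices are {A, B, C, E, J}.

A, B, C, E, J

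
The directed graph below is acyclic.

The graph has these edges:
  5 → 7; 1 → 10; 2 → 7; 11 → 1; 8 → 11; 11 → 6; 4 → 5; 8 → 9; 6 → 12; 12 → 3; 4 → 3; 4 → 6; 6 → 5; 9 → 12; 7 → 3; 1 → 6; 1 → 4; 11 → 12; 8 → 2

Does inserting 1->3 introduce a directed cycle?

Adding 1→3 creates a cycle iff 3 can already reach 1.
Explore from 3: no path reaches 1. The graph stays acyclic.

No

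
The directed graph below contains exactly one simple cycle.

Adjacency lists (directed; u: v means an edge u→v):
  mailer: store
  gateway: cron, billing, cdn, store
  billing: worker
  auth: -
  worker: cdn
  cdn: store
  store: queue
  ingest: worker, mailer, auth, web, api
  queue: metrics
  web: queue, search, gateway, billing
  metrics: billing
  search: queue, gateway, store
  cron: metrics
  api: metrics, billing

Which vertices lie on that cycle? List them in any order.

DFS with gray/black marking from cdn:
cdn gray
  store gray
    queue gray
      metrics gray
        billing gray
          worker gray
            worker→cdn: cdn is gray → back edge
Back edge closes the cycle cdn → store → queue → metrics → billing → worker → cdn; its vertices are {cdn, queue, store, worker, billing, metrics}.

cdn, queue, store, worker, billing, metrics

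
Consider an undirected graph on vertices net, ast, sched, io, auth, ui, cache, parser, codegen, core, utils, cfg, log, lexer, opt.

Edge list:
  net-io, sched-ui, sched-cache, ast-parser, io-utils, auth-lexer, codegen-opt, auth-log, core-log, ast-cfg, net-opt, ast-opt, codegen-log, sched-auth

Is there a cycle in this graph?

No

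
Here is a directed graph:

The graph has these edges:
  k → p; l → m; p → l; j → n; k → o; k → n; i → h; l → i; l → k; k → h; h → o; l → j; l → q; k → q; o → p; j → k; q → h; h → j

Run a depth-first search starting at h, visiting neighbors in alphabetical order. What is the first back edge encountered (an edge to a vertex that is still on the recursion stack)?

k->h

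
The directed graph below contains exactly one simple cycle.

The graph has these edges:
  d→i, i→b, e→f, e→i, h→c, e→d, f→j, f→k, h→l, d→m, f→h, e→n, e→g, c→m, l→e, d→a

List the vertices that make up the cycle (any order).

e, f, h, l

DFS with gray/black marking from l:
l gray
  e gray
    n gray
    n black
    d gray
      i gray
        b gray
        b black
      i black
      a gray
      a black
      m gray
      m black
    d black
    g gray
    g black
    f gray
      k gray
      k black
      j gray
      j black
      h gray
        h→l: l is gray → back edge
Back edge closes the cycle l → e → f → h → l; its vertices are {e, f, h, l}.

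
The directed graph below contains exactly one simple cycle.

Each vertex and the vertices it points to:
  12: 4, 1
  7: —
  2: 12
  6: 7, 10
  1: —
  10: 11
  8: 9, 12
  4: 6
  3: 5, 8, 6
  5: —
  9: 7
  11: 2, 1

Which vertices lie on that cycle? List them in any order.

DFS with gray/black marking from 6:
6 gray
  7 gray
  7 black
  10 gray
    11 gray
      2 gray
        12 gray
          4 gray
            4→6: 6 is gray → back edge
Back edge closes the cycle 6 → 10 → 11 → 2 → 12 → 4 → 6; its vertices are {2, 4, 6, 10, 11, 12}.

2, 4, 6, 10, 11, 12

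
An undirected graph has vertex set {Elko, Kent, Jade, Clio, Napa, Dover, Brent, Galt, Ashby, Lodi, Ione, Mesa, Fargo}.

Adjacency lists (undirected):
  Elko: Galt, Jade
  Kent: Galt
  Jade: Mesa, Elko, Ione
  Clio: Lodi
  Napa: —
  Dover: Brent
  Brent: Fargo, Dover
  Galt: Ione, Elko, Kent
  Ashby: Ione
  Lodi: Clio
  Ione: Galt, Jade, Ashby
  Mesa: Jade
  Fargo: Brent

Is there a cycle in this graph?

Yes

DFS, tracking each vertex's parent; an edge to a visited non-parent vertex closes a cycle.
Start from Kent:
visit Kent (parent –)
  visit Galt (parent Kent)
    visit Ione (parent Galt)
      Ione–Galt: parent, skip
      visit Jade (parent Ione)
        visit Mesa (parent Jade)
          Mesa–Jade: parent, skip
        visit Elko (parent Jade)
          Elko–Galt: Galt visited and ≠ parent → cycle
Cycle: Galt – Ione – Jade – Elko – Galt.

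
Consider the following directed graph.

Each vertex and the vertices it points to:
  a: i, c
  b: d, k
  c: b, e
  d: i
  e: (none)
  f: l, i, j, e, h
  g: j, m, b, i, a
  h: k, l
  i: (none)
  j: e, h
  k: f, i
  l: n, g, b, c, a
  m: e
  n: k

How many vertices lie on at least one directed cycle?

10

A vertex is on a directed cycle iff it belongs to a strongly connected component of size ≥ 2 (or has a self-loop).
The vertices on cycles are {a, b, c, f, g, h, j, k, l, n} — 10 in total.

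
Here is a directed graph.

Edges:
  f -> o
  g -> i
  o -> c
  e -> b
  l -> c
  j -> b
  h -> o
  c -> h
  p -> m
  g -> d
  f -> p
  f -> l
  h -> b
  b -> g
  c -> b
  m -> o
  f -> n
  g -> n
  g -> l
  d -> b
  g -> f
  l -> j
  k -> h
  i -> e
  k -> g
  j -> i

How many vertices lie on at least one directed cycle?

13

A vertex is on a directed cycle iff it belongs to a strongly connected component of size ≥ 2 (or has a self-loop).
The vertices on cycles are {b, c, d, e, f, g, h, i, j, l, m, o, p} — 13 in total.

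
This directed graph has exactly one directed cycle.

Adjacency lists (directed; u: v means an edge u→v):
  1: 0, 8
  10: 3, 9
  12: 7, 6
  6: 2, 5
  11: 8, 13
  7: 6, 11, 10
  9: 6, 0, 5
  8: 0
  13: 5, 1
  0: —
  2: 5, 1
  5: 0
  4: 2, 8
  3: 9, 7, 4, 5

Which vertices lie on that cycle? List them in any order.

DFS with gray/black marking from 7:
7 gray
  6 gray
    2 gray
      5 gray
        0 gray
        0 black
      5 black
      1 gray
        1→0: 0 black — skip
        8 gray
          8→0: 0 black — skip
        8 black
      1 black
    2 black
    6→5: 5 black — skip
  6 black
  11 gray
    11→8: 8 black — skip
    13 gray
      13→5: 5 black — skip
      13→1: 1 black — skip
    13 black
  11 black
  10 gray
    3 gray
      9 gray
        9→6: 6 black — skip
        9→0: 0 black — skip
        9→5: 5 black — skip
      9 black
      3→7: 7 is gray → back edge
Back edge closes the cycle 7 → 10 → 3 → 7; its vertices are {3, 7, 10}.

3, 7, 10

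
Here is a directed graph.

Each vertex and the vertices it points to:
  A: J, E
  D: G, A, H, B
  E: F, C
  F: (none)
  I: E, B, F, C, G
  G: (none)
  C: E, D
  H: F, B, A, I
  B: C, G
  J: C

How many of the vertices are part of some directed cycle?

8

A vertex is on a directed cycle iff it belongs to a strongly connected component of size ≥ 2 (or has a self-loop).
The vertices on cycles are {A, B, C, D, E, H, I, J} — 8 in total.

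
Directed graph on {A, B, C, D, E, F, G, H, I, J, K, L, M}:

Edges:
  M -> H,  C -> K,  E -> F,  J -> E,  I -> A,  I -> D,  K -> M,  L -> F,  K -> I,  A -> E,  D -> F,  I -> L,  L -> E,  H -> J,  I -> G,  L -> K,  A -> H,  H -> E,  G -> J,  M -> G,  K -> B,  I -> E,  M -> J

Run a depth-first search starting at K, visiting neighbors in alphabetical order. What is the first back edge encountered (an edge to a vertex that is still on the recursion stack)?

L→K

DFS from K (visiting neighbors in alphabetical order); mark gray on enter, black on exit:
K gray
  B gray
  B black
  I gray
    A gray
      E gray
        F gray
        F black
      E black
      H gray
        H→E: E black — skip
        J gray
          J→E: E black — skip
        J black
      H black
    A black
    D gray
      D→F: F black — skip
    D black
    I→E: E black — skip
    G gray
      G→J: J black — skip
    G black
    L gray
      L→E: E black — skip
      L→F: F black — skip
      L→K: K is gray → back edge
First back edge: L → K.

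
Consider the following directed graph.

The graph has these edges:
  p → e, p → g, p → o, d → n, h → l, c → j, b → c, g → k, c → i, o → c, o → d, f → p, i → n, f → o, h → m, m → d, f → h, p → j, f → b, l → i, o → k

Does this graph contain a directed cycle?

No

DFS with white/gray/black marking, starting from j:
j gray
j black
b gray
  c gray
    i gray
      n gray
      n black
    i black
    c→j: j black — skip
  c black
b black
d gray
  d→n: n black — skip
d black
e gray
e black
f gray
  o gray
    k gray
    k black
    o→d: d black — skip
    o→c: c black — skip
  o black
  h gray
    m gray
      m→d: d black — skip
    m black
    l gray
      l→i: i black — skip
    l black
  h black
  p gray
    p→e: e black — skip
    p→o: o black — skip
    p→j: j black — skip
    g gray
      g→k: k black — skip
    g black
  p black
  f→b: b black — skip
f black
Every edge goes to a white or black vertex — no back edge, so the graph is acyclic.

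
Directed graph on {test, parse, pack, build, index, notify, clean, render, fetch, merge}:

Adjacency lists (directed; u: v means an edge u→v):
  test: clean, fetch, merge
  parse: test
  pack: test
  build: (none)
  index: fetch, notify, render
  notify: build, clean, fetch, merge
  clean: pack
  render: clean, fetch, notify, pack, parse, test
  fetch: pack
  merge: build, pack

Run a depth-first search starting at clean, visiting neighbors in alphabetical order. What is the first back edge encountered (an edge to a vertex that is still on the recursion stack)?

test→clean

DFS from clean (visiting neighbors in alphabetical order); mark gray on enter, black on exit:
clean gray
  pack gray
    test gray
      test→clean: clean is gray → back edge
First back edge: test → clean.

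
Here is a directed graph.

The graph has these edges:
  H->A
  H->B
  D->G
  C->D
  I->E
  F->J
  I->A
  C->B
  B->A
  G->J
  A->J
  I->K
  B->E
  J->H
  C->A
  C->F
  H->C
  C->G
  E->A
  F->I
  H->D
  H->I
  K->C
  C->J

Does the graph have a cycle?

DFS with white/gray/black marking, starting from F:
F gray
  I gray
    K gray
      C gray
        G gray
          J gray
            H gray
              A gray
                A→J: J is gray → back edge
Back edge found, so a cycle exists: J → H → A → J.

Yes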